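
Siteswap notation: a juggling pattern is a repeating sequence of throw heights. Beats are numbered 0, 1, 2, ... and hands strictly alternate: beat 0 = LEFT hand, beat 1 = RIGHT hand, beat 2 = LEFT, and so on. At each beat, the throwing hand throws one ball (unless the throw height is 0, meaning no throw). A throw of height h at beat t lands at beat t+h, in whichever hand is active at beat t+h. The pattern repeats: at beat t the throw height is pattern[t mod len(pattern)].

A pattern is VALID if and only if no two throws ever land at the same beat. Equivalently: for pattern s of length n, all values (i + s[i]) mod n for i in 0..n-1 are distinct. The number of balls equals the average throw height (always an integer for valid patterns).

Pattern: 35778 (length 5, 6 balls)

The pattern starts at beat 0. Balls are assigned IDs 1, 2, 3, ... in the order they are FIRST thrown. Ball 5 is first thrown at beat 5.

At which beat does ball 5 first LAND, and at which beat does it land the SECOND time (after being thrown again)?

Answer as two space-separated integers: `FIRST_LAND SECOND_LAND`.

Answer: 8 15

Derivation:
Beat 0 (L): throw ball1 h=3 -> lands@3:R; in-air after throw: [b1@3:R]
Beat 1 (R): throw ball2 h=5 -> lands@6:L; in-air after throw: [b1@3:R b2@6:L]
Beat 2 (L): throw ball3 h=7 -> lands@9:R; in-air after throw: [b1@3:R b2@6:L b3@9:R]
Beat 3 (R): throw ball1 h=7 -> lands@10:L; in-air after throw: [b2@6:L b3@9:R b1@10:L]
Beat 4 (L): throw ball4 h=8 -> lands@12:L; in-air after throw: [b2@6:L b3@9:R b1@10:L b4@12:L]
Beat 5 (R): throw ball5 h=3 -> lands@8:L; in-air after throw: [b2@6:L b5@8:L b3@9:R b1@10:L b4@12:L]
Beat 6 (L): throw ball2 h=5 -> lands@11:R; in-air after throw: [b5@8:L b3@9:R b1@10:L b2@11:R b4@12:L]
Beat 7 (R): throw ball6 h=7 -> lands@14:L; in-air after throw: [b5@8:L b3@9:R b1@10:L b2@11:R b4@12:L b6@14:L]
Beat 8 (L): throw ball5 h=7 -> lands@15:R; in-air after throw: [b3@9:R b1@10:L b2@11:R b4@12:L b6@14:L b5@15:R]
Beat 9 (R): throw ball3 h=8 -> lands@17:R; in-air after throw: [b1@10:L b2@11:R b4@12:L b6@14:L b5@15:R b3@17:R]
Beat 10 (L): throw ball1 h=3 -> lands@13:R; in-air after throw: [b2@11:R b4@12:L b1@13:R b6@14:L b5@15:R b3@17:R]
Beat 11 (R): throw ball2 h=5 -> lands@16:L; in-air after throw: [b4@12:L b1@13:R b6@14:L b5@15:R b2@16:L b3@17:R]
Beat 12 (L): throw ball4 h=7 -> lands@19:R; in-air after throw: [b1@13:R b6@14:L b5@15:R b2@16:L b3@17:R b4@19:R]
Beat 13 (R): throw ball1 h=7 -> lands@20:L; in-air after throw: [b6@14:L b5@15:R b2@16:L b3@17:R b4@19:R b1@20:L]
Beat 14 (L): throw ball6 h=8 -> lands@22:L; in-air after throw: [b5@15:R b2@16:L b3@17:R b4@19:R b1@20:L b6@22:L]
Beat 15 (R): throw ball5 h=3 -> lands@18:L; in-air after throw: [b2@16:L b3@17:R b5@18:L b4@19:R b1@20:L b6@22:L]
Ball 5: thrown@5 h=3 -> first land @8; rethrown@8 h=7 -> second land @15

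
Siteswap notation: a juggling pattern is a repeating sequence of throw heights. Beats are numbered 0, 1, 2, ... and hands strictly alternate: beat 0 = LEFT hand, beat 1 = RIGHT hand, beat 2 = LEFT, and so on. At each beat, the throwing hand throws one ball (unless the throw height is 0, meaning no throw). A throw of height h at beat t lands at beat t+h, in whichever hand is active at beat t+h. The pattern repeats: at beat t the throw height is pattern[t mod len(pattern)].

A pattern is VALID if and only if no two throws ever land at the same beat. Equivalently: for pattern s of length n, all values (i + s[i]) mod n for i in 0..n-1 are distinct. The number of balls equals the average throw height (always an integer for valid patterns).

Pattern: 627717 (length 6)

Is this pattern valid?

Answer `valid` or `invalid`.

i=0: (i + s[i]) mod n = (0 + 6) mod 6 = 0
i=1: (i + s[i]) mod n = (1 + 2) mod 6 = 3
i=2: (i + s[i]) mod n = (2 + 7) mod 6 = 3
i=3: (i + s[i]) mod n = (3 + 7) mod 6 = 4
i=4: (i + s[i]) mod n = (4 + 1) mod 6 = 5
i=5: (i + s[i]) mod n = (5 + 7) mod 6 = 0
Residues: [0, 3, 3, 4, 5, 0], distinct: False

Answer: invalid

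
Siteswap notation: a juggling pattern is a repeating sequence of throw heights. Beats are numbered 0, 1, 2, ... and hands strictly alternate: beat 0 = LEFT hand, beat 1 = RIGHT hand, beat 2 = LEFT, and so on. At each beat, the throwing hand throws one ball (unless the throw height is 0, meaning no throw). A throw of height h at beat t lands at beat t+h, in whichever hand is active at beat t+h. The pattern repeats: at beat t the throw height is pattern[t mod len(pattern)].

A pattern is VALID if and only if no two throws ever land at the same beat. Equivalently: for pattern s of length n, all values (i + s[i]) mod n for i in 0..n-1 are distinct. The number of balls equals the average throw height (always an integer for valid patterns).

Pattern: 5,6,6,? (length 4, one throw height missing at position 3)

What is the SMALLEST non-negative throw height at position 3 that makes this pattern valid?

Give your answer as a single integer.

Answer: 3

Derivation:
i=0: (0 + 5) mod 4 = 1
i=1: (1 + 6) mod 4 = 3
i=2: (2 + 6) mod 4 = 0
i=3: s[i]=? (unknown)
Known residues: [0, 1, 3]; need a permutation of 0..3, so missing residue r = 2
Need (3 + s) mod 4 = 2; smallest s = (2 - 3) mod 4 = 3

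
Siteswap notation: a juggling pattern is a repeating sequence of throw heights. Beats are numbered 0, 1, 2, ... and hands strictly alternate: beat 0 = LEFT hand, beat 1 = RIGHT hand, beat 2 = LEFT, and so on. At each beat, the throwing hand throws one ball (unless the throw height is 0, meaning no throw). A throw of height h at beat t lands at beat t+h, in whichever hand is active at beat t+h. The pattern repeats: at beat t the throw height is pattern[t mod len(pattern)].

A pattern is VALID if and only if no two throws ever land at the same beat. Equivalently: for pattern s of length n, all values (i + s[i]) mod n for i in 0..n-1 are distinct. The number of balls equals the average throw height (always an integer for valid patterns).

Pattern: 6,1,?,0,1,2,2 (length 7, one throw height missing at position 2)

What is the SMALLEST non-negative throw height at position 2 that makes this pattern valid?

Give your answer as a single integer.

Answer: 2

Derivation:
i=0: (0 + 6) mod 7 = 6
i=1: (1 + 1) mod 7 = 2
i=2: s[i]=? (unknown)
i=3: (3 + 0) mod 7 = 3
i=4: (4 + 1) mod 7 = 5
i=5: (5 + 2) mod 7 = 0
i=6: (6 + 2) mod 7 = 1
Known residues: [0, 1, 2, 3, 5, 6]; need a permutation of 0..6, so missing residue r = 4
Need (2 + s) mod 7 = 4; smallest s = (4 - 2) mod 7 = 2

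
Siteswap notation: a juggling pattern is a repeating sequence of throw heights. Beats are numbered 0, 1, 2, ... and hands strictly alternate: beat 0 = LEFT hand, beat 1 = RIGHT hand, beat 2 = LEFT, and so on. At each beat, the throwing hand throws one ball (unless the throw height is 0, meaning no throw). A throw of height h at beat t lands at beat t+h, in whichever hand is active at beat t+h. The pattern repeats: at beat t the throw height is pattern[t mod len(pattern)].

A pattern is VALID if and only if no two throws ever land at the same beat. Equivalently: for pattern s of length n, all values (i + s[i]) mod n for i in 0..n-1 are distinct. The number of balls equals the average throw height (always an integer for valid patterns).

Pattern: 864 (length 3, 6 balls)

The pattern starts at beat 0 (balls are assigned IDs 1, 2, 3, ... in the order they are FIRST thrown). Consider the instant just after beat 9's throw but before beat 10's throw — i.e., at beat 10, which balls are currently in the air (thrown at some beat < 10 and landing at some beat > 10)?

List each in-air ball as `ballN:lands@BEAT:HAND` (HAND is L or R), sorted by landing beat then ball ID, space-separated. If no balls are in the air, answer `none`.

Answer: ball4:lands@11:R ball1:lands@12:L ball2:lands@13:R ball3:lands@14:L ball6:lands@17:R

Derivation:
Beat 0 (L): throw ball1 h=8 -> lands@8:L; in-air after throw: [b1@8:L]
Beat 1 (R): throw ball2 h=6 -> lands@7:R; in-air after throw: [b2@7:R b1@8:L]
Beat 2 (L): throw ball3 h=4 -> lands@6:L; in-air after throw: [b3@6:L b2@7:R b1@8:L]
Beat 3 (R): throw ball4 h=8 -> lands@11:R; in-air after throw: [b3@6:L b2@7:R b1@8:L b4@11:R]
Beat 4 (L): throw ball5 h=6 -> lands@10:L; in-air after throw: [b3@6:L b2@7:R b1@8:L b5@10:L b4@11:R]
Beat 5 (R): throw ball6 h=4 -> lands@9:R; in-air after throw: [b3@6:L b2@7:R b1@8:L b6@9:R b5@10:L b4@11:R]
Beat 6 (L): throw ball3 h=8 -> lands@14:L; in-air after throw: [b2@7:R b1@8:L b6@9:R b5@10:L b4@11:R b3@14:L]
Beat 7 (R): throw ball2 h=6 -> lands@13:R; in-air after throw: [b1@8:L b6@9:R b5@10:L b4@11:R b2@13:R b3@14:L]
Beat 8 (L): throw ball1 h=4 -> lands@12:L; in-air after throw: [b6@9:R b5@10:L b4@11:R b1@12:L b2@13:R b3@14:L]
Beat 9 (R): throw ball6 h=8 -> lands@17:R; in-air after throw: [b5@10:L b4@11:R b1@12:L b2@13:R b3@14:L b6@17:R]
Beat 10 (L): throw ball5 h=6 -> lands@16:L; in-air after throw: [b4@11:R b1@12:L b2@13:R b3@14:L b5@16:L b6@17:R]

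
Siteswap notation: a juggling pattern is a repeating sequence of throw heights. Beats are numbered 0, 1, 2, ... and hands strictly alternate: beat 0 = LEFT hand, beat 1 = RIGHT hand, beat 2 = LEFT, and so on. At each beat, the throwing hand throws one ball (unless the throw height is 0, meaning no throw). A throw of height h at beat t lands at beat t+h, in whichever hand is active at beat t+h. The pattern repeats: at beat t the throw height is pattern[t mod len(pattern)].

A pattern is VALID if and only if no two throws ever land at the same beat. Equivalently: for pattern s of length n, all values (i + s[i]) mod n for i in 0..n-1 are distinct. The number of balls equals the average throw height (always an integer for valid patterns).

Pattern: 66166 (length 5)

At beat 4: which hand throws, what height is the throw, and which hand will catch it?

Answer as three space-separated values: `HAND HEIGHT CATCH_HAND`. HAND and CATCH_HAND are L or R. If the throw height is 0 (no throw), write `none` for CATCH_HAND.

Beat 4: 4 mod 2 = 0, so hand = L
Throw height = pattern[4 mod 5] = pattern[4] = 6
Lands at beat 4+6=10, 10 mod 2 = 0, so catch hand = L

Answer: L 6 L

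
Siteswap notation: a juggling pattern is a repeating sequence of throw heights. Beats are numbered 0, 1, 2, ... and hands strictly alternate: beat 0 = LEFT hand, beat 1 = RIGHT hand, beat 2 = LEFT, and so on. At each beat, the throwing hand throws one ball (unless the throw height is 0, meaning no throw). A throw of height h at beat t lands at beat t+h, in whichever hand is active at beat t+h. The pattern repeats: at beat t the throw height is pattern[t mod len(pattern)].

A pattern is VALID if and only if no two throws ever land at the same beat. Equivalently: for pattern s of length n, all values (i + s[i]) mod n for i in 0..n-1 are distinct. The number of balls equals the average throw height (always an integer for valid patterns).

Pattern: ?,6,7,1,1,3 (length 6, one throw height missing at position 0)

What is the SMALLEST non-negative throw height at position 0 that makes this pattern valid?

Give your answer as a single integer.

i=0: s[i]=? (unknown)
i=1: (1 + 6) mod 6 = 1
i=2: (2 + 7) mod 6 = 3
i=3: (3 + 1) mod 6 = 4
i=4: (4 + 1) mod 6 = 5
i=5: (5 + 3) mod 6 = 2
Known residues: [1, 2, 3, 4, 5]; need a permutation of 0..5, so missing residue r = 0
Need (0 + s) mod 6 = 0; smallest s = (0 - 0) mod 6 = 0

Answer: 0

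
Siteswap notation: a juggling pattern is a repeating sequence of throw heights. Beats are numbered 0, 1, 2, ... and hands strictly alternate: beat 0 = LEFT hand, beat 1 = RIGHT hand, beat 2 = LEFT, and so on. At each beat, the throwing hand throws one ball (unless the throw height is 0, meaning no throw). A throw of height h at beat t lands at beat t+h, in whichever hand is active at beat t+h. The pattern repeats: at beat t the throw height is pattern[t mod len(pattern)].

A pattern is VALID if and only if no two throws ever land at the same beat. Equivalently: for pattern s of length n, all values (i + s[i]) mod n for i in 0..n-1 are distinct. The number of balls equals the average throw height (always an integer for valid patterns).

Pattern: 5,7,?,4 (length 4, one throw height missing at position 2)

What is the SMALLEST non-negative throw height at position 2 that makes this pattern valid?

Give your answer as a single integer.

i=0: (0 + 5) mod 4 = 1
i=1: (1 + 7) mod 4 = 0
i=2: s[i]=? (unknown)
i=3: (3 + 4) mod 4 = 3
Known residues: [0, 1, 3]; need a permutation of 0..3, so missing residue r = 2
Need (2 + s) mod 4 = 2; smallest s = (2 - 2) mod 4 = 0

Answer: 0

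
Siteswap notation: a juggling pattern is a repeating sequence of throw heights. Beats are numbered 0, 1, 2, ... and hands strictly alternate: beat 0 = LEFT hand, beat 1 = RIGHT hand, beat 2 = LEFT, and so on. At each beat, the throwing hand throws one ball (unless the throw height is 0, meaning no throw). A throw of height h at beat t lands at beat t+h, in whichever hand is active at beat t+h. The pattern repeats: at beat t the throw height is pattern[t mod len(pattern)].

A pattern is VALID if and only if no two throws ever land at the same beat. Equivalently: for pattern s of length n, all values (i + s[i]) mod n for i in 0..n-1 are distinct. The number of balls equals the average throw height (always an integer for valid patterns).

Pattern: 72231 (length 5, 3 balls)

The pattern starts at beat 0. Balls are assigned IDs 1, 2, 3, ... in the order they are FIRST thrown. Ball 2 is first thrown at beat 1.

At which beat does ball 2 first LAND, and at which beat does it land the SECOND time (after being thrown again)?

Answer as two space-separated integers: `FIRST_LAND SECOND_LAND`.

Beat 0 (L): throw ball1 h=7 -> lands@7:R; in-air after throw: [b1@7:R]
Beat 1 (R): throw ball2 h=2 -> lands@3:R; in-air after throw: [b2@3:R b1@7:R]
Beat 2 (L): throw ball3 h=2 -> lands@4:L; in-air after throw: [b2@3:R b3@4:L b1@7:R]
Beat 3 (R): throw ball2 h=3 -> lands@6:L; in-air after throw: [b3@4:L b2@6:L b1@7:R]
Beat 4 (L): throw ball3 h=1 -> lands@5:R; in-air after throw: [b3@5:R b2@6:L b1@7:R]
Beat 5 (R): throw ball3 h=7 -> lands@12:L; in-air after throw: [b2@6:L b1@7:R b3@12:L]
Beat 6 (L): throw ball2 h=2 -> lands@8:L; in-air after throw: [b1@7:R b2@8:L b3@12:L]
Ball 2: thrown@1 h=2 -> first land @3; rethrown@3 h=3 -> second land @6

Answer: 3 6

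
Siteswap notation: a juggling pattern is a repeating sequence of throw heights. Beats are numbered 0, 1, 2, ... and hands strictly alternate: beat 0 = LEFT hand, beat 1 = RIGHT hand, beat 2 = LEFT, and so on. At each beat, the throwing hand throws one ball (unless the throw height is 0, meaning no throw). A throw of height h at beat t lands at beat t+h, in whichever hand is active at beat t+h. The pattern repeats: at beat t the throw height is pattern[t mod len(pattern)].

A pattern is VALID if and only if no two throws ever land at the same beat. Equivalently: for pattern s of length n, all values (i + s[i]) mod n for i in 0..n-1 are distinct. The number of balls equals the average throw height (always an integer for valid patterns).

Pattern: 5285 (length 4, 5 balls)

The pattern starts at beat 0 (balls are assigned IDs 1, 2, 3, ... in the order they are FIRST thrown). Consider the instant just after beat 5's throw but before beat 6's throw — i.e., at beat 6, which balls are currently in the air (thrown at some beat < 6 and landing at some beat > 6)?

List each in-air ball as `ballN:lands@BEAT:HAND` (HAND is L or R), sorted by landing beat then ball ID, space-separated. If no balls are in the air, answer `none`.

Beat 0 (L): throw ball1 h=5 -> lands@5:R; in-air after throw: [b1@5:R]
Beat 1 (R): throw ball2 h=2 -> lands@3:R; in-air after throw: [b2@3:R b1@5:R]
Beat 2 (L): throw ball3 h=8 -> lands@10:L; in-air after throw: [b2@3:R b1@5:R b3@10:L]
Beat 3 (R): throw ball2 h=5 -> lands@8:L; in-air after throw: [b1@5:R b2@8:L b3@10:L]
Beat 4 (L): throw ball4 h=5 -> lands@9:R; in-air after throw: [b1@5:R b2@8:L b4@9:R b3@10:L]
Beat 5 (R): throw ball1 h=2 -> lands@7:R; in-air after throw: [b1@7:R b2@8:L b4@9:R b3@10:L]
Beat 6 (L): throw ball5 h=8 -> lands@14:L; in-air after throw: [b1@7:R b2@8:L b4@9:R b3@10:L b5@14:L]

Answer: ball1:lands@7:R ball2:lands@8:L ball4:lands@9:R ball3:lands@10:L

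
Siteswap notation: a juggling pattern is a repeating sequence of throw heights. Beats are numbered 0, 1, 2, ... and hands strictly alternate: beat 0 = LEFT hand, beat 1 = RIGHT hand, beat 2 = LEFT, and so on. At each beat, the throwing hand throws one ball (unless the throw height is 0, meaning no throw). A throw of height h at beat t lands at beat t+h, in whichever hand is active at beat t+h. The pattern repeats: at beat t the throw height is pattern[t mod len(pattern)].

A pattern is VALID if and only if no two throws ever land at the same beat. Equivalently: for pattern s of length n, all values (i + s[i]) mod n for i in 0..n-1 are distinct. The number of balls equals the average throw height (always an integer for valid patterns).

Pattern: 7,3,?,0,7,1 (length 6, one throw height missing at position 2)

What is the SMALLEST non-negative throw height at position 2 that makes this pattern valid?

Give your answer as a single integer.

i=0: (0 + 7) mod 6 = 1
i=1: (1 + 3) mod 6 = 4
i=2: s[i]=? (unknown)
i=3: (3 + 0) mod 6 = 3
i=4: (4 + 7) mod 6 = 5
i=5: (5 + 1) mod 6 = 0
Known residues: [0, 1, 3, 4, 5]; need a permutation of 0..5, so missing residue r = 2
Need (2 + s) mod 6 = 2; smallest s = (2 - 2) mod 6 = 0

Answer: 0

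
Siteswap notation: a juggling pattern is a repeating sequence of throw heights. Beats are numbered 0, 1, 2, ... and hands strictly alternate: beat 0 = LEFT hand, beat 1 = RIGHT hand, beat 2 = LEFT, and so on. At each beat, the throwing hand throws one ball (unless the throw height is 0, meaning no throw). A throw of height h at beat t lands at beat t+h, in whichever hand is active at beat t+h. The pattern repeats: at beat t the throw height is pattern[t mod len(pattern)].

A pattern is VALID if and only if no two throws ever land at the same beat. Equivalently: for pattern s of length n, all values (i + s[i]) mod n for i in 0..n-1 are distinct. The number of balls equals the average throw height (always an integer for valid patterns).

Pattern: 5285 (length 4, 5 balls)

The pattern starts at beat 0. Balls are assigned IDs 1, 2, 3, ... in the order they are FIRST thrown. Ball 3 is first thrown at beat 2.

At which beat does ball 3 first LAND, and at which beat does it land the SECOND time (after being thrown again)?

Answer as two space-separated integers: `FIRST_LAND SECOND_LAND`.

Beat 0 (L): throw ball1 h=5 -> lands@5:R; in-air after throw: [b1@5:R]
Beat 1 (R): throw ball2 h=2 -> lands@3:R; in-air after throw: [b2@3:R b1@5:R]
Beat 2 (L): throw ball3 h=8 -> lands@10:L; in-air after throw: [b2@3:R b1@5:R b3@10:L]
Beat 3 (R): throw ball2 h=5 -> lands@8:L; in-air after throw: [b1@5:R b2@8:L b3@10:L]
Beat 4 (L): throw ball4 h=5 -> lands@9:R; in-air after throw: [b1@5:R b2@8:L b4@9:R b3@10:L]
Beat 5 (R): throw ball1 h=2 -> lands@7:R; in-air after throw: [b1@7:R b2@8:L b4@9:R b3@10:L]
Beat 6 (L): throw ball5 h=8 -> lands@14:L; in-air after throw: [b1@7:R b2@8:L b4@9:R b3@10:L b5@14:L]
Beat 7 (R): throw ball1 h=5 -> lands@12:L; in-air after throw: [b2@8:L b4@9:R b3@10:L b1@12:L b5@14:L]
Beat 8 (L): throw ball2 h=5 -> lands@13:R; in-air after throw: [b4@9:R b3@10:L b1@12:L b2@13:R b5@14:L]
Beat 9 (R): throw ball4 h=2 -> lands@11:R; in-air after throw: [b3@10:L b4@11:R b1@12:L b2@13:R b5@14:L]
Beat 10 (L): throw ball3 h=8 -> lands@18:L; in-air after throw: [b4@11:R b1@12:L b2@13:R b5@14:L b3@18:L]
Beat 11 (R): throw ball4 h=5 -> lands@16:L; in-air after throw: [b1@12:L b2@13:R b5@14:L b4@16:L b3@18:L]
Beat 12 (L): throw ball1 h=5 -> lands@17:R; in-air after throw: [b2@13:R b5@14:L b4@16:L b1@17:R b3@18:L]
Beat 13 (R): throw ball2 h=2 -> lands@15:R; in-air after throw: [b5@14:L b2@15:R b4@16:L b1@17:R b3@18:L]
Beat 14 (L): throw ball5 h=8 -> lands@22:L; in-air after throw: [b2@15:R b4@16:L b1@17:R b3@18:L b5@22:L]
Beat 15 (R): throw ball2 h=5 -> lands@20:L; in-air after throw: [b4@16:L b1@17:R b3@18:L b2@20:L b5@22:L]
Beat 16 (L): throw ball4 h=5 -> lands@21:R; in-air after throw: [b1@17:R b3@18:L b2@20:L b4@21:R b5@22:L]
Beat 17 (R): throw ball1 h=2 -> lands@19:R; in-air after throw: [b3@18:L b1@19:R b2@20:L b4@21:R b5@22:L]
Beat 18 (L): throw ball3 h=8 -> lands@26:L; in-air after throw: [b1@19:R b2@20:L b4@21:R b5@22:L b3@26:L]
Ball 3: thrown@2 h=8 -> first land @10; rethrown@10 h=8 -> second land @18

Answer: 10 18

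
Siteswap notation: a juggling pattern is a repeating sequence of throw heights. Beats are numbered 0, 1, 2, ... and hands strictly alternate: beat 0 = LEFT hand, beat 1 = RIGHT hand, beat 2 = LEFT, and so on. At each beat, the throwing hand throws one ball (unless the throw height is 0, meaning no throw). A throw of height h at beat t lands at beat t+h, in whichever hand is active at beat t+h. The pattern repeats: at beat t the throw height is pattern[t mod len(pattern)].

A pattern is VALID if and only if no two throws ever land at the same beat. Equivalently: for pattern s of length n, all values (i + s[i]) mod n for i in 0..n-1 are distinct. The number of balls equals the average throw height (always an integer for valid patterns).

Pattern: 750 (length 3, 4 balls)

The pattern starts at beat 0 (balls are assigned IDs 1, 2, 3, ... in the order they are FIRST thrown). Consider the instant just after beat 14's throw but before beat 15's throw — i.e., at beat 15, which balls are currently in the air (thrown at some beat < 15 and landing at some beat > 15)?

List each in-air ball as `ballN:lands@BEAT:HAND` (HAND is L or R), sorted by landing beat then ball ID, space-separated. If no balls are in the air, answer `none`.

Answer: ball4:lands@16:L ball2:lands@18:L ball1:lands@19:R

Derivation:
Beat 0 (L): throw ball1 h=7 -> lands@7:R; in-air after throw: [b1@7:R]
Beat 1 (R): throw ball2 h=5 -> lands@6:L; in-air after throw: [b2@6:L b1@7:R]
Beat 3 (R): throw ball3 h=7 -> lands@10:L; in-air after throw: [b2@6:L b1@7:R b3@10:L]
Beat 4 (L): throw ball4 h=5 -> lands@9:R; in-air after throw: [b2@6:L b1@7:R b4@9:R b3@10:L]
Beat 6 (L): throw ball2 h=7 -> lands@13:R; in-air after throw: [b1@7:R b4@9:R b3@10:L b2@13:R]
Beat 7 (R): throw ball1 h=5 -> lands@12:L; in-air after throw: [b4@9:R b3@10:L b1@12:L b2@13:R]
Beat 9 (R): throw ball4 h=7 -> lands@16:L; in-air after throw: [b3@10:L b1@12:L b2@13:R b4@16:L]
Beat 10 (L): throw ball3 h=5 -> lands@15:R; in-air after throw: [b1@12:L b2@13:R b3@15:R b4@16:L]
Beat 12 (L): throw ball1 h=7 -> lands@19:R; in-air after throw: [b2@13:R b3@15:R b4@16:L b1@19:R]
Beat 13 (R): throw ball2 h=5 -> lands@18:L; in-air after throw: [b3@15:R b4@16:L b2@18:L b1@19:R]
Beat 15 (R): throw ball3 h=7 -> lands@22:L; in-air after throw: [b4@16:L b2@18:L b1@19:R b3@22:L]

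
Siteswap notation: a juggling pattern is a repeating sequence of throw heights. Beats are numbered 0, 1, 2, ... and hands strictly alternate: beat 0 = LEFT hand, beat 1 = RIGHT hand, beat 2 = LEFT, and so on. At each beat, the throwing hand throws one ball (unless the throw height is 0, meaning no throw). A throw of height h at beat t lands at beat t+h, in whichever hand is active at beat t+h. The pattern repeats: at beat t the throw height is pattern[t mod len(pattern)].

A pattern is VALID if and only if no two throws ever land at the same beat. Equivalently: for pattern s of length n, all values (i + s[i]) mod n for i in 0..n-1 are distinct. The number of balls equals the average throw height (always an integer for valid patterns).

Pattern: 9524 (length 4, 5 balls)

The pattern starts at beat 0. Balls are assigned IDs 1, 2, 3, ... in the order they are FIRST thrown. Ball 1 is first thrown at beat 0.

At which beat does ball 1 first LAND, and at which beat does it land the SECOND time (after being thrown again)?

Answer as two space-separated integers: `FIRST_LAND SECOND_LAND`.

Answer: 9 14

Derivation:
Beat 0 (L): throw ball1 h=9 -> lands@9:R; in-air after throw: [b1@9:R]
Beat 1 (R): throw ball2 h=5 -> lands@6:L; in-air after throw: [b2@6:L b1@9:R]
Beat 2 (L): throw ball3 h=2 -> lands@4:L; in-air after throw: [b3@4:L b2@6:L b1@9:R]
Beat 3 (R): throw ball4 h=4 -> lands@7:R; in-air after throw: [b3@4:L b2@6:L b4@7:R b1@9:R]
Beat 4 (L): throw ball3 h=9 -> lands@13:R; in-air after throw: [b2@6:L b4@7:R b1@9:R b3@13:R]
Beat 5 (R): throw ball5 h=5 -> lands@10:L; in-air after throw: [b2@6:L b4@7:R b1@9:R b5@10:L b3@13:R]
Beat 6 (L): throw ball2 h=2 -> lands@8:L; in-air after throw: [b4@7:R b2@8:L b1@9:R b5@10:L b3@13:R]
Beat 7 (R): throw ball4 h=4 -> lands@11:R; in-air after throw: [b2@8:L b1@9:R b5@10:L b4@11:R b3@13:R]
Beat 8 (L): throw ball2 h=9 -> lands@17:R; in-air after throw: [b1@9:R b5@10:L b4@11:R b3@13:R b2@17:R]
Beat 9 (R): throw ball1 h=5 -> lands@14:L; in-air after throw: [b5@10:L b4@11:R b3@13:R b1@14:L b2@17:R]
Beat 10 (L): throw ball5 h=2 -> lands@12:L; in-air after throw: [b4@11:R b5@12:L b3@13:R b1@14:L b2@17:R]
Beat 11 (R): throw ball4 h=4 -> lands@15:R; in-air after throw: [b5@12:L b3@13:R b1@14:L b4@15:R b2@17:R]
Beat 12 (L): throw ball5 h=9 -> lands@21:R; in-air after throw: [b3@13:R b1@14:L b4@15:R b2@17:R b5@21:R]
Beat 13 (R): throw ball3 h=5 -> lands@18:L; in-air after throw: [b1@14:L b4@15:R b2@17:R b3@18:L b5@21:R]
Beat 14 (L): throw ball1 h=2 -> lands@16:L; in-air after throw: [b4@15:R b1@16:L b2@17:R b3@18:L b5@21:R]
Ball 1: thrown@0 h=9 -> first land @9; rethrown@9 h=5 -> second land @14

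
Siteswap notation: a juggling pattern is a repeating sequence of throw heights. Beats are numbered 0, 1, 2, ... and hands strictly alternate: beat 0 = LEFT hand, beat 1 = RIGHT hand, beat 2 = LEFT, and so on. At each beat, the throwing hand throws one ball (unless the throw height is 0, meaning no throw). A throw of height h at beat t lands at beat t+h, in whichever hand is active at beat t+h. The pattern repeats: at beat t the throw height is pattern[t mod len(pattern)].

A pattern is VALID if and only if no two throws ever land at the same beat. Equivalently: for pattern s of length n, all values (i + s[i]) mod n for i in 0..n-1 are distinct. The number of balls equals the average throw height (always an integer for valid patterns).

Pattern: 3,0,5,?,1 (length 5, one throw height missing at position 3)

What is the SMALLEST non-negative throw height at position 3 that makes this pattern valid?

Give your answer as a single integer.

i=0: (0 + 3) mod 5 = 3
i=1: (1 + 0) mod 5 = 1
i=2: (2 + 5) mod 5 = 2
i=3: s[i]=? (unknown)
i=4: (4 + 1) mod 5 = 0
Known residues: [0, 1, 2, 3]; need a permutation of 0..4, so missing residue r = 4
Need (3 + s) mod 5 = 4; smallest s = (4 - 3) mod 5 = 1

Answer: 1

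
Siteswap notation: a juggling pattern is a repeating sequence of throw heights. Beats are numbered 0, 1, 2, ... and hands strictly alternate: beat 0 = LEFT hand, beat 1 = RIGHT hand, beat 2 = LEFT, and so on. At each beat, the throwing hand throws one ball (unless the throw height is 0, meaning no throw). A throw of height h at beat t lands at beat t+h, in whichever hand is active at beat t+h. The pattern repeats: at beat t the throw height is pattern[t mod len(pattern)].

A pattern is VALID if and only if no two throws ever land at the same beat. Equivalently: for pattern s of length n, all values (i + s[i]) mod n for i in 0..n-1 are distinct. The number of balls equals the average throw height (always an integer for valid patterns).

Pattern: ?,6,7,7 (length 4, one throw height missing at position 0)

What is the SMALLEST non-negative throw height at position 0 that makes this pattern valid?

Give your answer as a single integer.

i=0: s[i]=? (unknown)
i=1: (1 + 6) mod 4 = 3
i=2: (2 + 7) mod 4 = 1
i=3: (3 + 7) mod 4 = 2
Known residues: [1, 2, 3]; need a permutation of 0..3, so missing residue r = 0
Need (0 + s) mod 4 = 0; smallest s = (0 - 0) mod 4 = 0

Answer: 0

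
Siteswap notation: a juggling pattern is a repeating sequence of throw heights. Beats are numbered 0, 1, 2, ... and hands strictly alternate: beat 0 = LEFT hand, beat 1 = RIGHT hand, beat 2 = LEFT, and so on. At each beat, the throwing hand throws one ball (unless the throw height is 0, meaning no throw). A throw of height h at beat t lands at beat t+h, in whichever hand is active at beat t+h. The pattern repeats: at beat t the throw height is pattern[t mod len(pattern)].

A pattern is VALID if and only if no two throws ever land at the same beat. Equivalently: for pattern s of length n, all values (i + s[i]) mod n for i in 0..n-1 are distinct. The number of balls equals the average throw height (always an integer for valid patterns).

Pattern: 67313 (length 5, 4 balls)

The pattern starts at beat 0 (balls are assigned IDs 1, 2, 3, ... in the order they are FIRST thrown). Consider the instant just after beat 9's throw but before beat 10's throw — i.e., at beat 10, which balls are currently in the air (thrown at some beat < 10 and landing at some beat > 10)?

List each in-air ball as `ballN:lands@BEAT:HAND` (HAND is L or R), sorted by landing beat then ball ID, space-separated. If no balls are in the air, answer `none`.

Beat 0 (L): throw ball1 h=6 -> lands@6:L; in-air after throw: [b1@6:L]
Beat 1 (R): throw ball2 h=7 -> lands@8:L; in-air after throw: [b1@6:L b2@8:L]
Beat 2 (L): throw ball3 h=3 -> lands@5:R; in-air after throw: [b3@5:R b1@6:L b2@8:L]
Beat 3 (R): throw ball4 h=1 -> lands@4:L; in-air after throw: [b4@4:L b3@5:R b1@6:L b2@8:L]
Beat 4 (L): throw ball4 h=3 -> lands@7:R; in-air after throw: [b3@5:R b1@6:L b4@7:R b2@8:L]
Beat 5 (R): throw ball3 h=6 -> lands@11:R; in-air after throw: [b1@6:L b4@7:R b2@8:L b3@11:R]
Beat 6 (L): throw ball1 h=7 -> lands@13:R; in-air after throw: [b4@7:R b2@8:L b3@11:R b1@13:R]
Beat 7 (R): throw ball4 h=3 -> lands@10:L; in-air after throw: [b2@8:L b4@10:L b3@11:R b1@13:R]
Beat 8 (L): throw ball2 h=1 -> lands@9:R; in-air after throw: [b2@9:R b4@10:L b3@11:R b1@13:R]
Beat 9 (R): throw ball2 h=3 -> lands@12:L; in-air after throw: [b4@10:L b3@11:R b2@12:L b1@13:R]
Beat 10 (L): throw ball4 h=6 -> lands@16:L; in-air after throw: [b3@11:R b2@12:L b1@13:R b4@16:L]

Answer: ball3:lands@11:R ball2:lands@12:L ball1:lands@13:R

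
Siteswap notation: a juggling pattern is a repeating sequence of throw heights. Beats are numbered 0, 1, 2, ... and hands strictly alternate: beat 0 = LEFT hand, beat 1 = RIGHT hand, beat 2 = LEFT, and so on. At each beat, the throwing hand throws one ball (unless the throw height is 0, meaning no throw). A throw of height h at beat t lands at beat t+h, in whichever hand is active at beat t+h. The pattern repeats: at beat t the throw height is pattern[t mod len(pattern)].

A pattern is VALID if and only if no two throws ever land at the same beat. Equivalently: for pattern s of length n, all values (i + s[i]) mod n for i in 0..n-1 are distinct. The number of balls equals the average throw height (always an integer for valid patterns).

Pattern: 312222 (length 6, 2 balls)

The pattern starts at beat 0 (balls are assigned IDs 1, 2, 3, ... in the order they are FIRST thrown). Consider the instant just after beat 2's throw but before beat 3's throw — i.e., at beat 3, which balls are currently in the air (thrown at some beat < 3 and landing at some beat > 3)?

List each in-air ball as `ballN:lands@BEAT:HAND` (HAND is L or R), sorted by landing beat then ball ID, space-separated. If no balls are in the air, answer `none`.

Beat 0 (L): throw ball1 h=3 -> lands@3:R; in-air after throw: [b1@3:R]
Beat 1 (R): throw ball2 h=1 -> lands@2:L; in-air after throw: [b2@2:L b1@3:R]
Beat 2 (L): throw ball2 h=2 -> lands@4:L; in-air after throw: [b1@3:R b2@4:L]
Beat 3 (R): throw ball1 h=2 -> lands@5:R; in-air after throw: [b2@4:L b1@5:R]

Answer: ball2:lands@4:L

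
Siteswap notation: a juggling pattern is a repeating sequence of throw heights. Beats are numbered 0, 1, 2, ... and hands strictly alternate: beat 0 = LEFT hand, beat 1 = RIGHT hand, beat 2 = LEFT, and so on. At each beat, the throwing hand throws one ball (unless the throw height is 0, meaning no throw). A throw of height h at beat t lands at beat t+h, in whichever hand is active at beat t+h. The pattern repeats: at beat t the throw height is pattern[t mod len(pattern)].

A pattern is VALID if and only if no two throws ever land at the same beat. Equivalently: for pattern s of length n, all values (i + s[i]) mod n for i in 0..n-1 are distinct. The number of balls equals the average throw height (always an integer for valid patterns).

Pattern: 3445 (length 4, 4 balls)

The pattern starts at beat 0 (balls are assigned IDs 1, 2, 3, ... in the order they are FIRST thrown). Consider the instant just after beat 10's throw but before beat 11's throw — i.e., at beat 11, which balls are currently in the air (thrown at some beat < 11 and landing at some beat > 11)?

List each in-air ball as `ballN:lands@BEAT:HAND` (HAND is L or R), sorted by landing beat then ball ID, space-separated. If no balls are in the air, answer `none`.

Answer: ball4:lands@12:L ball2:lands@13:R ball3:lands@14:L

Derivation:
Beat 0 (L): throw ball1 h=3 -> lands@3:R; in-air after throw: [b1@3:R]
Beat 1 (R): throw ball2 h=4 -> lands@5:R; in-air after throw: [b1@3:R b2@5:R]
Beat 2 (L): throw ball3 h=4 -> lands@6:L; in-air after throw: [b1@3:R b2@5:R b3@6:L]
Beat 3 (R): throw ball1 h=5 -> lands@8:L; in-air after throw: [b2@5:R b3@6:L b1@8:L]
Beat 4 (L): throw ball4 h=3 -> lands@7:R; in-air after throw: [b2@5:R b3@6:L b4@7:R b1@8:L]
Beat 5 (R): throw ball2 h=4 -> lands@9:R; in-air after throw: [b3@6:L b4@7:R b1@8:L b2@9:R]
Beat 6 (L): throw ball3 h=4 -> lands@10:L; in-air after throw: [b4@7:R b1@8:L b2@9:R b3@10:L]
Beat 7 (R): throw ball4 h=5 -> lands@12:L; in-air after throw: [b1@8:L b2@9:R b3@10:L b4@12:L]
Beat 8 (L): throw ball1 h=3 -> lands@11:R; in-air after throw: [b2@9:R b3@10:L b1@11:R b4@12:L]
Beat 9 (R): throw ball2 h=4 -> lands@13:R; in-air after throw: [b3@10:L b1@11:R b4@12:L b2@13:R]
Beat 10 (L): throw ball3 h=4 -> lands@14:L; in-air after throw: [b1@11:R b4@12:L b2@13:R b3@14:L]
Beat 11 (R): throw ball1 h=5 -> lands@16:L; in-air after throw: [b4@12:L b2@13:R b3@14:L b1@16:L]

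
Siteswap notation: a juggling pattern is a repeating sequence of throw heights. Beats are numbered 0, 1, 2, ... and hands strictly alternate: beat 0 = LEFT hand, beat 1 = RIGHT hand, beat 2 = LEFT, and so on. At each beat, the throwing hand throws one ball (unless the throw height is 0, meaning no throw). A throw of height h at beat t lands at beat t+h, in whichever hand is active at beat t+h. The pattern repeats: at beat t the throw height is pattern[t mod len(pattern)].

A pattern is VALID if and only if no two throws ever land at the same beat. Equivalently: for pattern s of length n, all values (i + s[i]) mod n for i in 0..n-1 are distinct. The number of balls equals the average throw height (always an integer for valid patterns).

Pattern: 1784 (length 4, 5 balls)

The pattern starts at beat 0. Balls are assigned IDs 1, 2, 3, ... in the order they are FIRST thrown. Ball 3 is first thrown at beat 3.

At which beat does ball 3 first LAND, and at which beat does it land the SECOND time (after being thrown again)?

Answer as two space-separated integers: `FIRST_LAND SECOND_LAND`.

Answer: 7 11

Derivation:
Beat 0 (L): throw ball1 h=1 -> lands@1:R; in-air after throw: [b1@1:R]
Beat 1 (R): throw ball1 h=7 -> lands@8:L; in-air after throw: [b1@8:L]
Beat 2 (L): throw ball2 h=8 -> lands@10:L; in-air after throw: [b1@8:L b2@10:L]
Beat 3 (R): throw ball3 h=4 -> lands@7:R; in-air after throw: [b3@7:R b1@8:L b2@10:L]
Beat 4 (L): throw ball4 h=1 -> lands@5:R; in-air after throw: [b4@5:R b3@7:R b1@8:L b2@10:L]
Beat 5 (R): throw ball4 h=7 -> lands@12:L; in-air after throw: [b3@7:R b1@8:L b2@10:L b4@12:L]
Beat 6 (L): throw ball5 h=8 -> lands@14:L; in-air after throw: [b3@7:R b1@8:L b2@10:L b4@12:L b5@14:L]
Beat 7 (R): throw ball3 h=4 -> lands@11:R; in-air after throw: [b1@8:L b2@10:L b3@11:R b4@12:L b5@14:L]
Beat 8 (L): throw ball1 h=1 -> lands@9:R; in-air after throw: [b1@9:R b2@10:L b3@11:R b4@12:L b5@14:L]
Beat 9 (R): throw ball1 h=7 -> lands@16:L; in-air after throw: [b2@10:L b3@11:R b4@12:L b5@14:L b1@16:L]
Beat 10 (L): throw ball2 h=8 -> lands@18:L; in-air after throw: [b3@11:R b4@12:L b5@14:L b1@16:L b2@18:L]
Beat 11 (R): throw ball3 h=4 -> lands@15:R; in-air after throw: [b4@12:L b5@14:L b3@15:R b1@16:L b2@18:L]
Ball 3: thrown@3 h=4 -> first land @7; rethrown@7 h=4 -> second land @11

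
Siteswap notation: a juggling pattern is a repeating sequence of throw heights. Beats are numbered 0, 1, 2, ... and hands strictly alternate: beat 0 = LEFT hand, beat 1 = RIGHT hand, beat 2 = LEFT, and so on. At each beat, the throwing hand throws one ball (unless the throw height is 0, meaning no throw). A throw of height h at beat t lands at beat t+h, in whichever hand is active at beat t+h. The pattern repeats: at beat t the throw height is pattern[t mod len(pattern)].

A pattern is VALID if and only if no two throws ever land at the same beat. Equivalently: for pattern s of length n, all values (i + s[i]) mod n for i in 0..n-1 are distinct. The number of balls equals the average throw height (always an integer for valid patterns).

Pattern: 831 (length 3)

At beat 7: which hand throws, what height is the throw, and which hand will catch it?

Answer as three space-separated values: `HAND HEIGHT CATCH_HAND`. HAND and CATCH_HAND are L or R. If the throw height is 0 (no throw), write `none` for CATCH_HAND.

Beat 7: 7 mod 2 = 1, so hand = R
Throw height = pattern[7 mod 3] = pattern[1] = 3
Lands at beat 7+3=10, 10 mod 2 = 0, so catch hand = L

Answer: R 3 L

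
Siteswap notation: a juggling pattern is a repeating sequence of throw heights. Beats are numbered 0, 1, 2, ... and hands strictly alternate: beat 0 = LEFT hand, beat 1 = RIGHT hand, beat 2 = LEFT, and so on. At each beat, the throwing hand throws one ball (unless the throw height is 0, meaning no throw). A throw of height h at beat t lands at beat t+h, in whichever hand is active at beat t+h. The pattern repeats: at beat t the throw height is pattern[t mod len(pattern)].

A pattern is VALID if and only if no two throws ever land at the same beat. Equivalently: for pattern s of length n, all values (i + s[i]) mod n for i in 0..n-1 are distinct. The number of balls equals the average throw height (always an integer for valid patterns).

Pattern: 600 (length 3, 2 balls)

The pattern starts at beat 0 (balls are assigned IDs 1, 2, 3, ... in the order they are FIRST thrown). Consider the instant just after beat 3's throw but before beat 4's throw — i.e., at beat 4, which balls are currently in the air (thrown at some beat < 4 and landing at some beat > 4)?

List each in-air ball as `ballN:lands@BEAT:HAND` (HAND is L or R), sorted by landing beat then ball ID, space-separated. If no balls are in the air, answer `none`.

Beat 0 (L): throw ball1 h=6 -> lands@6:L; in-air after throw: [b1@6:L]
Beat 3 (R): throw ball2 h=6 -> lands@9:R; in-air after throw: [b1@6:L b2@9:R]

Answer: ball1:lands@6:L ball2:lands@9:R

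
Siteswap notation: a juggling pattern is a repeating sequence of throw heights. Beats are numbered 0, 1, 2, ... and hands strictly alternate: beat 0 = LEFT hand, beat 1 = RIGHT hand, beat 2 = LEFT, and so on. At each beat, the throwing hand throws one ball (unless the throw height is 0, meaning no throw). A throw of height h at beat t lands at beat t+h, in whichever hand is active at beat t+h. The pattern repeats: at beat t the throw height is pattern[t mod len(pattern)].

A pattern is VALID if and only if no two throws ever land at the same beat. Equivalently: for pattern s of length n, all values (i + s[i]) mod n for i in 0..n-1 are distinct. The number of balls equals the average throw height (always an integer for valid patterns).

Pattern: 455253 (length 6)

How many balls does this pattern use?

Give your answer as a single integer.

Pattern = [4, 5, 5, 2, 5, 3], length n = 6
  position 0: throw height = 4, running sum = 4
  position 1: throw height = 5, running sum = 9
  position 2: throw height = 5, running sum = 14
  position 3: throw height = 2, running sum = 16
  position 4: throw height = 5, running sum = 21
  position 5: throw height = 3, running sum = 24
Total sum = 24; balls = sum / n = 24 / 6 = 4

Answer: 4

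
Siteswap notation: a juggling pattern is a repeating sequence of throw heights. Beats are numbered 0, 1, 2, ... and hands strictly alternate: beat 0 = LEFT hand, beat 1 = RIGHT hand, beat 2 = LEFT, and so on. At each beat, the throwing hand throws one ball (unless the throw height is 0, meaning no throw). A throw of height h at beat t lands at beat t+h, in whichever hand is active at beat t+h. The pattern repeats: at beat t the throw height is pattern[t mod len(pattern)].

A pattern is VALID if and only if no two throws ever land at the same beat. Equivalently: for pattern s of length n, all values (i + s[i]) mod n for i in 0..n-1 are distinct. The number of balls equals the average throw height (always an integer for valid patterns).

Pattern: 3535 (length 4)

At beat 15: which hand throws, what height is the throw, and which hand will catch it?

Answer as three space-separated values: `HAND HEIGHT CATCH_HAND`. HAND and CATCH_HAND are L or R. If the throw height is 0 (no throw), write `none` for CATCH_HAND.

Beat 15: 15 mod 2 = 1, so hand = R
Throw height = pattern[15 mod 4] = pattern[3] = 5
Lands at beat 15+5=20, 20 mod 2 = 0, so catch hand = L

Answer: R 5 L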